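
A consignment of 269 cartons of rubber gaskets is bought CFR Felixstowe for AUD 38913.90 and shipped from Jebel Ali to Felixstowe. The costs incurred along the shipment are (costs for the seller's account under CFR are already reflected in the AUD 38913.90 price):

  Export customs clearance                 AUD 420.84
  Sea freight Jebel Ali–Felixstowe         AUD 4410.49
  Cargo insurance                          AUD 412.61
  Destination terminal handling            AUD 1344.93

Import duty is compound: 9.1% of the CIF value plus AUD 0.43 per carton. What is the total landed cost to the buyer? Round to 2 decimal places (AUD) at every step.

Total landed cost: AUD 44365.82

CFR: the seller pays costs through ocean freight to the destination port, but not insurance.
Already in the invoice (seller's account under CFR): export clearance, freight — exclude.
CIF value = CFR price + insurance = 38913.90 + 412.61 = 39326.51
Ad valorem component: 39326.51 × 9.1% = 3578.71
Specific component: 269 × 0.43 = 115.67
Import duty = 3578.71 + 115.67 = 3694.38
Buyer bears: insurance 412.61 + destination terminal 1344.93 + duty 3694.38 = 5451.92
Landed cost = invoice 38913.90 + 5451.92 = 44365.82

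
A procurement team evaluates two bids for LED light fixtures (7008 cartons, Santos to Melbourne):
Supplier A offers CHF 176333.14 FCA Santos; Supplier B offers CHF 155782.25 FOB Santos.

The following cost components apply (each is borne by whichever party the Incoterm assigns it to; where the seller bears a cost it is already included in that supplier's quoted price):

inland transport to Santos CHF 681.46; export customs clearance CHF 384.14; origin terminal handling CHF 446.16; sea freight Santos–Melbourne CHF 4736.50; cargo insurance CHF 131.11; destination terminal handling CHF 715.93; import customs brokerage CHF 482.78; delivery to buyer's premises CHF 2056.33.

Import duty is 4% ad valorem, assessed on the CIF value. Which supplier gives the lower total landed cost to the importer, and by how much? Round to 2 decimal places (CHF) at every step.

Supplier B is cheaper by CHF 21836.94

Supplier A (FCA):
CIF value = FCA price + origin terminal + freight + insurance = 176333.14 + 446.16 + 4736.50 + 131.11 = 181646.91
Import duty = 181646.91 × 4% = 7265.88
Buyer bears (A): 446.16 + 4736.50 + 131.11 + 715.93 + 482.78 + 2056.33 = 8568.81
Landed cost (A) = invoice 176333.14 + 8568.81 + duty 7265.88 = 192167.83
Supplier B (FOB):
CIF value = FOB price + freight + insurance = 155782.25 + 4736.50 + 131.11 = 160649.86
Import duty = 160649.86 × 4% = 6425.99
Buyer bears (B): 4736.50 + 131.11 + 715.93 + 482.78 + 2056.33 = 8122.65
Landed cost (B) = invoice 155782.25 + 8122.65 + duty 6425.99 = 170330.89
Difference = |192167.83 − 170330.89| = 21836.94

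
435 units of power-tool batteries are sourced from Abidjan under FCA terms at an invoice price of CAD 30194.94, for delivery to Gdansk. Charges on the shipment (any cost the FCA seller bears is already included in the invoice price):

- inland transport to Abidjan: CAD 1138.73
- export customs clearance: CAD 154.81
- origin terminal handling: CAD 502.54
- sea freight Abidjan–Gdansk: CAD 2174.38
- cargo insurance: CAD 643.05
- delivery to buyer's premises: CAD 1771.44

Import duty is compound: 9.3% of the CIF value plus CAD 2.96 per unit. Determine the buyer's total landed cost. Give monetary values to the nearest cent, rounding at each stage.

Total landed cost: CAD 39690.84

FCA: the seller delivers export-cleared goods to the carrier; the buyer bears costs from that point.
Already in the invoice (seller's account under FCA): inland to port, export clearance — exclude.
CIF value = FCA price + origin terminal + freight + insurance = 30194.94 + 502.54 + 2174.38 + 643.05 = 33514.91
Ad valorem component: 33514.91 × 9.3% = 3116.89
Specific component: 435 × 2.96 = 1287.60
Import duty = 3116.89 + 1287.60 = 4404.49
Buyer bears: origin terminal 502.54 + freight 2174.38 + insurance 643.05 + delivery 1771.44 + duty 4404.49 = 9495.90
Landed cost = invoice 30194.94 + 9495.90 = 39690.84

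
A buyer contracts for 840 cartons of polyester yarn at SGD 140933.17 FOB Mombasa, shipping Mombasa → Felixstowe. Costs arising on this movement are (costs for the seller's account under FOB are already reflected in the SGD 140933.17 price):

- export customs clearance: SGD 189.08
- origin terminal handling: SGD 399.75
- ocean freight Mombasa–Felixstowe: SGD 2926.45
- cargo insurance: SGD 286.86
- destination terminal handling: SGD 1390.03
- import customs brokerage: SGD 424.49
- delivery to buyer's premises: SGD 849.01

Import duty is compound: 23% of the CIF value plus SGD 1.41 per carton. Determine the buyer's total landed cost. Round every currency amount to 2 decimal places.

FOB: the seller bears costs until goods are on board at the origin port; the buyer bears freight, insurance and all costs thereafter.
Already in the invoice (seller's account under FOB): export clearance, origin terminal — exclude.
CIF value = FOB price + freight + insurance = 140933.17 + 2926.45 + 286.86 = 144146.48
Ad valorem component: 144146.48 × 23% = 33153.69
Specific component: 840 × 1.41 = 1184.40
Import duty = 33153.69 + 1184.40 = 34338.09
Buyer bears: freight 2926.45 + insurance 286.86 + destination terminal 1390.03 + brokerage 424.49 + delivery 849.01 + duty 34338.09 = 40214.93
Landed cost = invoice 140933.17 + 40214.93 = 181148.10

Total landed cost: SGD 181148.10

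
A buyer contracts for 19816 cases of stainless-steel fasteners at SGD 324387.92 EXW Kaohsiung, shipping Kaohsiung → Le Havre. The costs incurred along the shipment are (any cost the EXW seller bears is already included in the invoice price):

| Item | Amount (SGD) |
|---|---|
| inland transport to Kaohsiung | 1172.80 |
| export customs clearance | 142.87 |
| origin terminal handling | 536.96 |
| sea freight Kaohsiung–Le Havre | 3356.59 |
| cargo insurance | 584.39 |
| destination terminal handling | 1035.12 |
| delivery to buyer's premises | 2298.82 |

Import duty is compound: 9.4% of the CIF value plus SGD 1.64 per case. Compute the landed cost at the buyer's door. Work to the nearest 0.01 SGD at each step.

EXW: the seller makes goods available at their premises; the buyer bears all onward costs.
CIF value = EXW price + inland to port + export clearance + origin terminal + freight + insurance = 324387.92 + 1172.80 + 142.87 + 536.96 + 3356.59 + 584.39 = 330181.53
Ad valorem component: 330181.53 × 9.4% = 31037.06
Specific component: 19816 × 1.64 = 32498.24
Import duty = 31037.06 + 32498.24 = 63535.30
Buyer bears: inland to port 1172.80 + export clearance 142.87 + origin terminal 536.96 + freight 3356.59 + insurance 584.39 + destination terminal 1035.12 + delivery 2298.82 + duty 63535.30 = 72662.85
Landed cost = invoice 324387.92 + 72662.85 = 397050.77

Total landed cost: SGD 397050.77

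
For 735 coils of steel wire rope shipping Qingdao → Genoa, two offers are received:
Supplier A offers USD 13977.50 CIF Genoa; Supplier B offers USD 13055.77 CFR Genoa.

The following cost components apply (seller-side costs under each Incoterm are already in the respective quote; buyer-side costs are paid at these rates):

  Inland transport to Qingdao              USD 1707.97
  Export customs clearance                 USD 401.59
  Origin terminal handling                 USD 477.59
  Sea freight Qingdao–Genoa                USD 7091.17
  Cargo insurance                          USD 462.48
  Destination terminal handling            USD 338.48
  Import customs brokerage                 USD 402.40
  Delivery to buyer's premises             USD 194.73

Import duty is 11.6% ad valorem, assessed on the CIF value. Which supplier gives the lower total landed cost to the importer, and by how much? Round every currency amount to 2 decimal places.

Supplier B is cheaper by USD 512.52

Supplier A (CIF):
The CIF price already equals the CIF value: 13977.50
Import duty = 13977.50 × 11.6% = 1621.39
Buyer bears (A): 338.48 + 402.40 + 194.73 = 935.61
Landed cost (A) = invoice 13977.50 + 935.61 + duty 1621.39 = 16534.50
Supplier B (CFR):
CIF value = CFR price + insurance = 13055.77 + 462.48 = 13518.25
Import duty = 13518.25 × 11.6% = 1568.12
Buyer bears (B): 462.48 + 338.48 + 402.40 + 194.73 = 1398.09
Landed cost (B) = invoice 13055.77 + 1398.09 + duty 1568.12 = 16021.98
Difference = |16534.50 − 16021.98| = 512.52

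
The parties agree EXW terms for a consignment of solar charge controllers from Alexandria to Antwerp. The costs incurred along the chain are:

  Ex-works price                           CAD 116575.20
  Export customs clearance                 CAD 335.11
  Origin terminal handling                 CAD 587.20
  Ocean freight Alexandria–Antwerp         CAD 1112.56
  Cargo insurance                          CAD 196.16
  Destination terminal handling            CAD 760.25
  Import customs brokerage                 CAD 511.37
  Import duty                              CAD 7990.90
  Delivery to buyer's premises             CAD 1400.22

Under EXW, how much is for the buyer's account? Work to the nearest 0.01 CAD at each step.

EXW: the seller makes goods available at their premises; the buyer bears all onward costs.
Seller's account: goods 116575.20 = 116575.20
Buyer's account: export clearance 335.11 + origin terminal 587.20 + freight 1112.56 + insurance 196.16 + destination terminal 760.25 + brokerage 511.37 + duty 7990.90 + delivery 1400.22 = 12893.77

Buyer's account: CAD 12893.77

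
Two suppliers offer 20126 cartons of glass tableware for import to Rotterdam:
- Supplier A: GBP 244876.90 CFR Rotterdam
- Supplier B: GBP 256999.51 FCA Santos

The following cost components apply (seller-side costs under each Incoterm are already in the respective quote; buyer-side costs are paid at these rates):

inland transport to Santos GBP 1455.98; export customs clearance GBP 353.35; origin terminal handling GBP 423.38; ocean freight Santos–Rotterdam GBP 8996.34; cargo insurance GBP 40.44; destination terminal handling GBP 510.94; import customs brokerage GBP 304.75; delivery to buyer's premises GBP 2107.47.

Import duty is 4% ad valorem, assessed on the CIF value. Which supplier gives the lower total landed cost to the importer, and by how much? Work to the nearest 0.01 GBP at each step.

Supplier A is cheaper by GBP 22404.03

Supplier A (CFR):
CIF value = CFR price + insurance = 244876.90 + 40.44 = 244917.34
Import duty = 244917.34 × 4% = 9796.69
Buyer bears (A): 40.44 + 510.94 + 304.75 + 2107.47 = 2963.60
Landed cost (A) = invoice 244876.90 + 2963.60 + duty 9796.69 = 257637.19
Supplier B (FCA):
CIF value = FCA price + origin terminal + freight + insurance = 256999.51 + 423.38 + 8996.34 + 40.44 = 266459.67
Import duty = 266459.67 × 4% = 10658.39
Buyer bears (B): 423.38 + 8996.34 + 40.44 + 510.94 + 304.75 + 2107.47 = 12383.32
Landed cost (B) = invoice 256999.51 + 12383.32 + duty 10658.39 = 280041.22
Difference = |257637.19 − 280041.22| = 22404.03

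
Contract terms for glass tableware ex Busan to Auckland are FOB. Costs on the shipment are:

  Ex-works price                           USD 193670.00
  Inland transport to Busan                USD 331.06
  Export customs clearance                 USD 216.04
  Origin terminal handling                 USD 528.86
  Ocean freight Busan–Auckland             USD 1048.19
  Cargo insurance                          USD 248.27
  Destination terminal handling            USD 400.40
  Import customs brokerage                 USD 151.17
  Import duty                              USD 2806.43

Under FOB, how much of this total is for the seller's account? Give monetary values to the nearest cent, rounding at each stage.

Seller's account: USD 194745.96

FOB: the seller bears costs until goods are on board at the origin port; the buyer bears freight, insurance and all costs thereafter.
Seller's account: goods 193670.00 + inland to port 331.06 + export clearance 216.04 + origin terminal 528.86 = 194745.96
Buyer's account: freight 1048.19 + insurance 248.27 + destination terminal 400.40 + brokerage 151.17 + duty 2806.43 = 4654.46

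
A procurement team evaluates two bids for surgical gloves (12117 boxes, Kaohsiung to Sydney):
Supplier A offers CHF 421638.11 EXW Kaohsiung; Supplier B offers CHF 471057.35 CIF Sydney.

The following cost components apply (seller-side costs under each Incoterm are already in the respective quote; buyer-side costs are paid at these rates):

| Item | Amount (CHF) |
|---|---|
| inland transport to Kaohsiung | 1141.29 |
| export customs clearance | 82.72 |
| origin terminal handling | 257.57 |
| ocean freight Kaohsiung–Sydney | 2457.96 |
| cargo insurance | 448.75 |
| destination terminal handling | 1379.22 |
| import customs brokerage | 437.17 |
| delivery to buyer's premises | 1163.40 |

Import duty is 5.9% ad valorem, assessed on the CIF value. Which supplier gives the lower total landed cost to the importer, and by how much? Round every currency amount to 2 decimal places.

Supplier A is cheaper by CHF 47687.77

Supplier A (EXW):
CIF value = EXW price + inland to port + export clearance + origin terminal + freight + insurance = 421638.11 + 1141.29 + 82.72 + 257.57 + 2457.96 + 448.75 = 426026.40
Import duty = 426026.40 × 5.9% = 25135.56
Buyer bears (A): 1141.29 + 82.72 + 257.57 + 2457.96 + 448.75 + 1379.22 + 437.17 + 1163.40 = 7368.08
Landed cost (A) = invoice 421638.11 + 7368.08 + duty 25135.56 = 454141.75
Supplier B (CIF):
The CIF price already equals the CIF value: 471057.35
Import duty = 471057.35 × 5.9% = 27792.38
Buyer bears (B): 1379.22 + 437.17 + 1163.40 = 2979.79
Landed cost (B) = invoice 471057.35 + 2979.79 + duty 27792.38 = 501829.52
Difference = |454141.75 − 501829.52| = 47687.77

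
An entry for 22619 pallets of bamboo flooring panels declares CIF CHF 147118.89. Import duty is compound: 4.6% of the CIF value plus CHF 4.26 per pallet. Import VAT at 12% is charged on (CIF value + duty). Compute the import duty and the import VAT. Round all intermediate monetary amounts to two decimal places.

Import duty: CHF 103124.41; import VAT: CHF 30029.20

Ad valorem component: 147118.89 × 4.6% = 6767.47
Specific component: 22619 × 4.26 = 96356.94
Import duty = 6767.47 + 96356.94 = 103124.41
VAT base = CIF + duty = 147118.89 + 103124.41 = 250243.30
Import VAT = 250243.30 × 12% = 30029.20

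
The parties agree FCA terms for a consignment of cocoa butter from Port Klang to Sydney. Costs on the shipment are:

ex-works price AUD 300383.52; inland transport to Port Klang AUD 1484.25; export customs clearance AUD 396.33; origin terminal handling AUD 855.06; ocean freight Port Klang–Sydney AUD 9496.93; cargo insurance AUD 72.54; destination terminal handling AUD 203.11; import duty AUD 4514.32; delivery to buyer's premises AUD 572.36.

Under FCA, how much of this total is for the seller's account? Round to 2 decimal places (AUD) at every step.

FCA: the seller delivers export-cleared goods to the carrier; the buyer bears costs from that point.
Seller's account: goods 300383.52 + inland to port 1484.25 + export clearance 396.33 = 302264.10
Buyer's account: origin terminal 855.06 + freight 9496.93 + insurance 72.54 + destination terminal 203.11 + duty 4514.32 + delivery 572.36 = 15714.32

Seller's account: AUD 302264.10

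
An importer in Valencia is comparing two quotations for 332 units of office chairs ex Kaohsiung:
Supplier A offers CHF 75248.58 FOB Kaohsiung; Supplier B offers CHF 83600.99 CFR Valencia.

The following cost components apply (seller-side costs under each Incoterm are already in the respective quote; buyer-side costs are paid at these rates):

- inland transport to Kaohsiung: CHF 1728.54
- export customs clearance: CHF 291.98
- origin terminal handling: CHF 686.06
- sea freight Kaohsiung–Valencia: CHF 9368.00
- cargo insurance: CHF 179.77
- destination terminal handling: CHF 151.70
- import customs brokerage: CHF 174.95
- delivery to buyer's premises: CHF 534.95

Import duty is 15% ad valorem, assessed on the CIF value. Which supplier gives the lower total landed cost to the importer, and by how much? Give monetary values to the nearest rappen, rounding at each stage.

Supplier B is cheaper by CHF 1167.93

Supplier A (FOB):
CIF value = FOB price + freight + insurance = 75248.58 + 9368.00 + 179.77 = 84796.35
Import duty = 84796.35 × 15% = 12719.45
Buyer bears (A): 9368.00 + 179.77 + 151.70 + 174.95 + 534.95 = 10409.37
Landed cost (A) = invoice 75248.58 + 10409.37 + duty 12719.45 = 98377.40
Supplier B (CFR):
CIF value = CFR price + insurance = 83600.99 + 179.77 = 83780.76
Import duty = 83780.76 × 15% = 12567.11
Buyer bears (B): 179.77 + 151.70 + 174.95 + 534.95 = 1041.37
Landed cost (B) = invoice 83600.99 + 1041.37 + duty 12567.11 = 97209.47
Difference = |98377.40 − 97209.47| = 1167.93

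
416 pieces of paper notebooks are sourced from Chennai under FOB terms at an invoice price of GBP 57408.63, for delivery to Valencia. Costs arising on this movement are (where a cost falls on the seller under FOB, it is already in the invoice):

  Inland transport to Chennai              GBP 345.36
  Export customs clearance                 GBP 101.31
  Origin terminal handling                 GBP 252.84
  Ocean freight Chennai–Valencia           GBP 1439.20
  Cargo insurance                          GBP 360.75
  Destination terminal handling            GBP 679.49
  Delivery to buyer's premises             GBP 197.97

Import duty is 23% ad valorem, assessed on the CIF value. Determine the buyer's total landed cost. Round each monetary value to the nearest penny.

Total landed cost: GBP 73704.01

FOB: the seller bears costs until goods are on board at the origin port; the buyer bears freight, insurance and all costs thereafter.
Already in the invoice (seller's account under FOB): inland to port, export clearance, origin terminal — exclude.
CIF value = FOB price + freight + insurance = 57408.63 + 1439.20 + 360.75 = 59208.58
Import duty = 59208.58 × 23% = 13617.97
Buyer bears: freight 1439.20 + insurance 360.75 + destination terminal 679.49 + delivery 197.97 + duty 13617.97 = 16295.38
Landed cost = invoice 57408.63 + 16295.38 = 73704.01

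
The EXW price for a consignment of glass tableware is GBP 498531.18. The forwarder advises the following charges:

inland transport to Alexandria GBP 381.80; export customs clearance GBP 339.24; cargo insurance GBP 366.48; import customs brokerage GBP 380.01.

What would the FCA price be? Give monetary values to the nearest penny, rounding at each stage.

FCA price: GBP 499252.22

Not relevant to the conversion: insurance, brokerage — on the buyer under both terms; not part of either seller's price.
From EXW to FCA, the seller additionally bears: inland to port, export clearance.
FCA price = 498531.18 + 381.80 + 339.24 = 499252.22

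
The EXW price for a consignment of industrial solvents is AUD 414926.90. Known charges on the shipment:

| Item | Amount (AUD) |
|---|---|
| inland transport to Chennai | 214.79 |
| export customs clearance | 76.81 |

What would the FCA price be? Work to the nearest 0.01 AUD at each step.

FCA price: AUD 415218.50

From EXW to FCA, the seller additionally bears: inland to port, export clearance.
FCA price = 414926.90 + 214.79 + 76.81 = 415218.50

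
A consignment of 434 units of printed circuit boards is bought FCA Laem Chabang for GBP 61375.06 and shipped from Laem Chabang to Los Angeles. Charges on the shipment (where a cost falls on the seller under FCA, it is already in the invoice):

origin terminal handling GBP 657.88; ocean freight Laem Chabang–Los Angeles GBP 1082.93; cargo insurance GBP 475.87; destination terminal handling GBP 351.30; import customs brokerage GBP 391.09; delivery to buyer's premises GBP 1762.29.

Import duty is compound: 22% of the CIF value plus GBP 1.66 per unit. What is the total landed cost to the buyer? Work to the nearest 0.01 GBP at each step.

Total landed cost: GBP 80807.04

FCA: the seller delivers export-cleared goods to the carrier; the buyer bears costs from that point.
CIF value = FCA price + origin terminal + freight + insurance = 61375.06 + 657.88 + 1082.93 + 475.87 = 63591.74
Ad valorem component: 63591.74 × 22% = 13990.18
Specific component: 434 × 1.66 = 720.44
Import duty = 13990.18 + 720.44 = 14710.62
Buyer bears: origin terminal 657.88 + freight 1082.93 + insurance 475.87 + destination terminal 351.30 + brokerage 391.09 + delivery 1762.29 + duty 14710.62 = 19431.98
Landed cost = invoice 61375.06 + 19431.98 = 80807.04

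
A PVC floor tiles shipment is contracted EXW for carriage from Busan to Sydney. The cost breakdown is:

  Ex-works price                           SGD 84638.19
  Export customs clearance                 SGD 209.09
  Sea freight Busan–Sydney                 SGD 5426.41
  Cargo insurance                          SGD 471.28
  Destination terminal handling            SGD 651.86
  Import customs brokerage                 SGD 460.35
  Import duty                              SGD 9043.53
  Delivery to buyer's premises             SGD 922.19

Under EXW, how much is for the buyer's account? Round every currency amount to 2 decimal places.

Buyer's account: SGD 17184.71

EXW: the seller makes goods available at their premises; the buyer bears all onward costs.
Seller's account: goods 84638.19 = 84638.19
Buyer's account: export clearance 209.09 + freight 5426.41 + insurance 471.28 + destination terminal 651.86 + brokerage 460.35 + duty 9043.53 + delivery 922.19 = 17184.71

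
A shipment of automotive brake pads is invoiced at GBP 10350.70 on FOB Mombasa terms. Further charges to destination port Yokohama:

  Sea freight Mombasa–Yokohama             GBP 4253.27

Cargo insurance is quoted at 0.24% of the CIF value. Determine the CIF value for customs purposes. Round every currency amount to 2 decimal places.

Let C be the CIF value. C = FOB price + freight + 0.24% × C
C − 0.24% × C = 10350.70 + 4253.27
0.9976 × C = 14603.97
C = 14603.97 / 0.9976 = 14639.10
Insurance premium = 0.24% × 14639.10 = 35.13

CIF value: GBP 14639.10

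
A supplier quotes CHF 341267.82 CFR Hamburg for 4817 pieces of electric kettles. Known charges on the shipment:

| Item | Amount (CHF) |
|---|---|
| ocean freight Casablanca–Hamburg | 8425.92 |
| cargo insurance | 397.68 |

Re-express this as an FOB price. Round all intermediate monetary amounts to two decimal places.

Not relevant to the conversion: insurance — on the buyer under both terms; not part of either seller's price.
From CFR to FOB, the seller no longer bears: freight.
FOB price = 341267.82 − 8425.92 = 332841.90

FOB price: CHF 332841.90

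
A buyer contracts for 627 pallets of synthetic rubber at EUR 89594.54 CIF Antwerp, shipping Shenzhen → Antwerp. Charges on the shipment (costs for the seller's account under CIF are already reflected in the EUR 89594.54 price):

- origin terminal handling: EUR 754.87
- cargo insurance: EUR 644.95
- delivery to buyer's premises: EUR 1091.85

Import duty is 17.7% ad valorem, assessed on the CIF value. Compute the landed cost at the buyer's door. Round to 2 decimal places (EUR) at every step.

Total landed cost: EUR 106544.62

CIF: the seller pays costs through ocean freight and marine insurance to the destination port.
Already in the invoice (seller's account under CIF): origin terminal, insurance — exclude.
The CIF price already equals the CIF value: 89594.54
Import duty = 89594.54 × 17.7% = 15858.23
Buyer bears: delivery 1091.85 + duty 15858.23 = 16950.08
Landed cost = invoice 89594.54 + 16950.08 = 106544.62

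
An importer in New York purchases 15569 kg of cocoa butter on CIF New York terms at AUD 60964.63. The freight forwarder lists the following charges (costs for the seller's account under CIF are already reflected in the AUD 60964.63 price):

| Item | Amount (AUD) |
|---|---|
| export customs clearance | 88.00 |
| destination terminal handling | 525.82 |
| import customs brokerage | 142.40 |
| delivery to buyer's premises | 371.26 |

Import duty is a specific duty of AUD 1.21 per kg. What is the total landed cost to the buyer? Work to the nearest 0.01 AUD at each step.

Total landed cost: AUD 80842.60

CIF: the seller pays costs through ocean freight and marine insurance to the destination port.
Already in the invoice (seller's account under CIF): export clearance — exclude.
The CIF price already equals the CIF value: 60964.63
Import duty = 15569 × 1.21 = 18838.49
Buyer bears: destination terminal 525.82 + brokerage 142.40 + delivery 371.26 + duty 18838.49 = 19877.97
Landed cost = invoice 60964.63 + 19877.97 = 80842.60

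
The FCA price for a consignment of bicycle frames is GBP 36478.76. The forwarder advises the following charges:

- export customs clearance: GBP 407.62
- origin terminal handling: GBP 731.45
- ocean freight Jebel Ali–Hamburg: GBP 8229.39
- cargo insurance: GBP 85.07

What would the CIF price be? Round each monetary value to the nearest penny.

Not relevant to the conversion: export clearance — on the seller under both FCA and CIF; already in the FCA price and stays in the CIF price.
From FCA to CIF, the seller additionally bears: origin terminal, freight, insurance.
CIF price = 36478.76 + 731.45 + 8229.39 + 85.07 = 45524.67

CIF price: GBP 45524.67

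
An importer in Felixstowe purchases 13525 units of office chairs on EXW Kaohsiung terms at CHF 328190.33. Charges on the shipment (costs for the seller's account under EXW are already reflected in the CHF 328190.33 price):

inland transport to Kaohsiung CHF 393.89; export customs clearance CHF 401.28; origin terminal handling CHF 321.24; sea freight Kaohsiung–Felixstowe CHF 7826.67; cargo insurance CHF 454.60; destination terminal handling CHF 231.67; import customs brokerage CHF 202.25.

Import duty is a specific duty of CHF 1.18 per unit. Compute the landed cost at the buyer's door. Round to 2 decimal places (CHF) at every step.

Total landed cost: CHF 353981.43

EXW: the seller makes goods available at their premises; the buyer bears all onward costs.
CIF value = EXW price + inland to port + export clearance + origin terminal + freight + insurance = 328190.33 + 393.89 + 401.28 + 321.24 + 7826.67 + 454.60 = 337588.01
Import duty = 13525 × 1.18 = 15959.50
Buyer bears: inland to port 393.89 + export clearance 401.28 + origin terminal 321.24 + freight 7826.67 + insurance 454.60 + destination terminal 231.67 + brokerage 202.25 + duty 15959.50 = 25791.10
Landed cost = invoice 328190.33 + 25791.10 = 353981.43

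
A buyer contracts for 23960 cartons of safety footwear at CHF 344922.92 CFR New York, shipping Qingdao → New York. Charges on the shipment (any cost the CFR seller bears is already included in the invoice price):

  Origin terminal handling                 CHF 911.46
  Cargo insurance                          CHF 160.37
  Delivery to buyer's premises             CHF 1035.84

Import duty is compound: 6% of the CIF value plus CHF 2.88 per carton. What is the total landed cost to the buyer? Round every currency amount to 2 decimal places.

Total landed cost: CHF 435828.93

CFR: the seller pays costs through ocean freight to the destination port, but not insurance.
Already in the invoice (seller's account under CFR): origin terminal — exclude.
CIF value = CFR price + insurance = 344922.92 + 160.37 = 345083.29
Ad valorem component: 345083.29 × 6% = 20705.00
Specific component: 23960 × 2.88 = 69004.80
Import duty = 20705.00 + 69004.80 = 89709.80
Buyer bears: insurance 160.37 + delivery 1035.84 + duty 89709.80 = 90906.01
Landed cost = invoice 344922.92 + 90906.01 = 435828.93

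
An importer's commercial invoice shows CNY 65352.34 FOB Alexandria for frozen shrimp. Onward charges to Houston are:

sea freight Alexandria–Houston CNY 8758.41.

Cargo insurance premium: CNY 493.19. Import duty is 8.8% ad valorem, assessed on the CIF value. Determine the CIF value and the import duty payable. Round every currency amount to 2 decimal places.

CIF value: CNY 74603.94; import duty: CNY 6565.15

CIF = FOB price + freight + insurance
CIF = 65352.34 + 8758.41 + 493.19 = 74603.94
Import duty = 74603.94 × 8.8% = 6565.15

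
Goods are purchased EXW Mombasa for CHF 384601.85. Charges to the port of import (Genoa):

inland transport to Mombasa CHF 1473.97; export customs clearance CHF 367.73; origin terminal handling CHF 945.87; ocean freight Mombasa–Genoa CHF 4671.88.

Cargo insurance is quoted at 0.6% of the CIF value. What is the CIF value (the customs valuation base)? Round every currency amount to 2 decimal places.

CIF value: CHF 394427.87

Let C be the CIF value. C = EXW price + pre-shipment costs + freight + 0.6% × C
C − 0.6% × C = 384601.85 + 1473.97 + 367.73 + 945.87 + 4671.88
0.994 × C = 392061.30
C = 392061.30 / 0.994 = 394427.87
Insurance premium = 0.6% × 394427.87 = 2366.57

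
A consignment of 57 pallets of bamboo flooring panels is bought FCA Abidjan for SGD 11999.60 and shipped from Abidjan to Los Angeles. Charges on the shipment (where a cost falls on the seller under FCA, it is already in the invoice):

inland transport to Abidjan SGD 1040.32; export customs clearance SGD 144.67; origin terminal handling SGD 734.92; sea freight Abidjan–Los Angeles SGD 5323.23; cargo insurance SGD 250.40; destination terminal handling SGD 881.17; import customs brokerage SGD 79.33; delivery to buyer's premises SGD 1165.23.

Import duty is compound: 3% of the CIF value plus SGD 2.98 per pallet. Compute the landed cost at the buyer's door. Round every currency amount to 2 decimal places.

Total landed cost: SGD 21152.98

FCA: the seller delivers export-cleared goods to the carrier; the buyer bears costs from that point.
Already in the invoice (seller's account under FCA): inland to port, export clearance — exclude.
CIF value = FCA price + origin terminal + freight + insurance = 11999.60 + 734.92 + 5323.23 + 250.40 = 18308.15
Ad valorem component: 18308.15 × 3% = 549.24
Specific component: 57 × 2.98 = 169.86
Import duty = 549.24 + 169.86 = 719.10
Buyer bears: origin terminal 734.92 + freight 5323.23 + insurance 250.40 + destination terminal 881.17 + brokerage 79.33 + delivery 1165.23 + duty 719.10 = 9153.38
Landed cost = invoice 11999.60 + 9153.38 = 21152.98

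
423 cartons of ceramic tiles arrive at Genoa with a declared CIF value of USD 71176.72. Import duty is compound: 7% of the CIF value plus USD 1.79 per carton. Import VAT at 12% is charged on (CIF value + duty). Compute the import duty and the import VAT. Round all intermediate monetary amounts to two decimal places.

Ad valorem component: 71176.72 × 7% = 4982.37
Specific component: 423 × 1.79 = 757.17
Import duty = 4982.37 + 757.17 = 5739.54
VAT base = CIF + duty = 71176.72 + 5739.54 = 76916.26
Import VAT = 76916.26 × 12% = 9229.95

Import duty: USD 5739.54; import VAT: USD 9229.95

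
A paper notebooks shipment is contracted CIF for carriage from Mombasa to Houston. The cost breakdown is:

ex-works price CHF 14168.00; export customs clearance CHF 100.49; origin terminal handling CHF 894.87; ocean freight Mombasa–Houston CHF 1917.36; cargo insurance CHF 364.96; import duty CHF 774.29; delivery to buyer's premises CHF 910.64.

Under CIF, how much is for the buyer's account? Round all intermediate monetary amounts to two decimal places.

CIF: the seller pays costs through ocean freight and marine insurance to the destination port.
Seller's account: goods 14168.00 + export clearance 100.49 + origin terminal 894.87 + freight 1917.36 + insurance 364.96 = 17445.68
Buyer's account: duty 774.29 + delivery 910.64 = 1684.93

Buyer's account: CHF 1684.93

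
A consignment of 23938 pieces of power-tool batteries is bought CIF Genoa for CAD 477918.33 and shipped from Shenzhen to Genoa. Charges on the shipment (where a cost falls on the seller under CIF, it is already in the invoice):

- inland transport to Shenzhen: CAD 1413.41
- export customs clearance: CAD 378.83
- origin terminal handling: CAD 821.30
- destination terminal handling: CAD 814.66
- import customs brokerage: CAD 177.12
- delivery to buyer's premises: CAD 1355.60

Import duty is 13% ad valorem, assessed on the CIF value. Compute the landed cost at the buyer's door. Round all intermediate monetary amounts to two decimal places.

CIF: the seller pays costs through ocean freight and marine insurance to the destination port.
Already in the invoice (seller's account under CIF): inland to port, export clearance, origin terminal — exclude.
The CIF price already equals the CIF value: 477918.33
Import duty = 477918.33 × 13% = 62129.38
Buyer bears: destination terminal 814.66 + brokerage 177.12 + delivery 1355.60 + duty 62129.38 = 64476.76
Landed cost = invoice 477918.33 + 64476.76 = 542395.09

Total landed cost: CAD 542395.09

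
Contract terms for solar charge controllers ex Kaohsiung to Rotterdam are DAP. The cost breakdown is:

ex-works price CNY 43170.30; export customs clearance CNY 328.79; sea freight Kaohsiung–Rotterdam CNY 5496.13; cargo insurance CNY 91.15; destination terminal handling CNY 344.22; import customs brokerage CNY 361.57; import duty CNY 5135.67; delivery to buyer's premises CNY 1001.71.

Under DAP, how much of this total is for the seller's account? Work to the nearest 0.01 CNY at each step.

Seller's account: CNY 50432.30

DAP: the seller bears all costs to the named destination except import duty and clearance.
Seller's account: goods 43170.30 + export clearance 328.79 + freight 5496.13 + insurance 91.15 + destination terminal 344.22 + delivery 1001.71 = 50432.30
Buyer's account: brokerage 361.57 + duty 5135.67 = 5497.24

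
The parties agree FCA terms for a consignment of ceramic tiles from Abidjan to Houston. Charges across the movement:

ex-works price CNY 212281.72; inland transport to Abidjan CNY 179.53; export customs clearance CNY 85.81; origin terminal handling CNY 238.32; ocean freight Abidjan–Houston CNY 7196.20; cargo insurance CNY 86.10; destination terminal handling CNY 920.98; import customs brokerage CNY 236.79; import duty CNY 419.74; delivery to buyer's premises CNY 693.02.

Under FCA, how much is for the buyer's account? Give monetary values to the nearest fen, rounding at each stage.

FCA: the seller delivers export-cleared goods to the carrier; the buyer bears costs from that point.
Seller's account: goods 212281.72 + inland to port 179.53 + export clearance 85.81 = 212547.06
Buyer's account: origin terminal 238.32 + freight 7196.20 + insurance 86.10 + destination terminal 920.98 + brokerage 236.79 + duty 419.74 + delivery 693.02 = 9791.15

Buyer's account: CNY 9791.15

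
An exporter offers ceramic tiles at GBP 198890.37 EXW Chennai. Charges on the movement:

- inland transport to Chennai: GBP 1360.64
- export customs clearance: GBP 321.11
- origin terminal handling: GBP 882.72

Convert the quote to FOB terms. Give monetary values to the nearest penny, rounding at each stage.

FOB price: GBP 201454.84

From EXW to FOB, the seller additionally bears: inland to port, export clearance, origin terminal.
FOB price = 198890.37 + 1360.64 + 321.11 + 882.72 = 201454.84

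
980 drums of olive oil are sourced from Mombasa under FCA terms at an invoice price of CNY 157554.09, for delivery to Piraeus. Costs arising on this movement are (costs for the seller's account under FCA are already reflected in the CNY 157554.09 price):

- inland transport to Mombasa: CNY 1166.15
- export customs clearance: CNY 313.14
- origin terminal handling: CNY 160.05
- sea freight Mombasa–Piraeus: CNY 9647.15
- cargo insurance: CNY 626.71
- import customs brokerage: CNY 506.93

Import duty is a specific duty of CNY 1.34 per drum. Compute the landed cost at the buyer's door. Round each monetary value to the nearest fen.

FCA: the seller delivers export-cleared goods to the carrier; the buyer bears costs from that point.
Already in the invoice (seller's account under FCA): inland to port, export clearance — exclude.
CIF value = FCA price + origin terminal + freight + insurance = 157554.09 + 160.05 + 9647.15 + 626.71 = 167988.00
Import duty = 980 × 1.34 = 1313.20
Buyer bears: origin terminal 160.05 + freight 9647.15 + insurance 626.71 + brokerage 506.93 + duty 1313.20 = 12254.04
Landed cost = invoice 157554.09 + 12254.04 = 169808.13

Total landed cost: CNY 169808.13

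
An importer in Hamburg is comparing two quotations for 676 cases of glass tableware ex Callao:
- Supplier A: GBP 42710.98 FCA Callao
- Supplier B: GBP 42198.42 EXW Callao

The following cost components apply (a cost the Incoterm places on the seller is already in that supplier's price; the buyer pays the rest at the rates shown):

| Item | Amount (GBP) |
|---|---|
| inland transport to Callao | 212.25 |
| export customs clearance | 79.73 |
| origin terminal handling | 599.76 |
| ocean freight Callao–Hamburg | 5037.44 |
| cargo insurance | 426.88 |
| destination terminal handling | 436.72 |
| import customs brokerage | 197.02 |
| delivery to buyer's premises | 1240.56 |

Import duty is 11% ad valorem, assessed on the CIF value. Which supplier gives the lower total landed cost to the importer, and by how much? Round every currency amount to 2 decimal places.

Supplier B is cheaper by GBP 244.85

Supplier A (FCA):
CIF value = FCA price + origin terminal + freight + insurance = 42710.98 + 599.76 + 5037.44 + 426.88 = 48775.06
Import duty = 48775.06 × 11% = 5365.26
Buyer bears (A): 599.76 + 5037.44 + 426.88 + 436.72 + 197.02 + 1240.56 = 7938.38
Landed cost (A) = invoice 42710.98 + 7938.38 + duty 5365.26 = 56014.62
Supplier B (EXW):
CIF value = EXW price + inland to port + export clearance + origin terminal + freight + insurance = 42198.42 + 212.25 + 79.73 + 599.76 + 5037.44 + 426.88 = 48554.48
Import duty = 48554.48 × 11% = 5340.99
Buyer bears (B): 212.25 + 79.73 + 599.76 + 5037.44 + 426.88 + 436.72 + 197.02 + 1240.56 = 8230.36
Landed cost (B) = invoice 42198.42 + 8230.36 + duty 5340.99 = 55769.77
Difference = |56014.62 − 55769.77| = 244.85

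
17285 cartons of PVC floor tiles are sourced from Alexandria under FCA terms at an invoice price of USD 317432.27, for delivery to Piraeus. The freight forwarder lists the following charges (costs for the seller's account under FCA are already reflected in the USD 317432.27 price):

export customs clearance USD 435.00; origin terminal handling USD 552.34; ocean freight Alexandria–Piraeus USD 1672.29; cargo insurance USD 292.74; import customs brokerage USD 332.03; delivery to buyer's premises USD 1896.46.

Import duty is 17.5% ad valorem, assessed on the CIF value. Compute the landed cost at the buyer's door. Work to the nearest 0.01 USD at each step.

Total landed cost: USD 378169.32

FCA: the seller delivers export-cleared goods to the carrier; the buyer bears costs from that point.
Already in the invoice (seller's account under FCA): export clearance — exclude.
CIF value = FCA price + origin terminal + freight + insurance = 317432.27 + 552.34 + 1672.29 + 292.74 = 319949.64
Import duty = 319949.64 × 17.5% = 55991.19
Buyer bears: origin terminal 552.34 + freight 1672.29 + insurance 292.74 + brokerage 332.03 + delivery 1896.46 + duty 55991.19 = 60737.05
Landed cost = invoice 317432.27 + 60737.05 = 378169.32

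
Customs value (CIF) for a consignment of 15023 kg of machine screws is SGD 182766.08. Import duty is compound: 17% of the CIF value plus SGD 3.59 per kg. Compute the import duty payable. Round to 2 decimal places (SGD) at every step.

Import duty: SGD 85002.80

Ad valorem component: 182766.08 × 17% = 31070.23
Specific component: 15023 × 3.59 = 53932.57
Import duty = 31070.23 + 53932.57 = 85002.80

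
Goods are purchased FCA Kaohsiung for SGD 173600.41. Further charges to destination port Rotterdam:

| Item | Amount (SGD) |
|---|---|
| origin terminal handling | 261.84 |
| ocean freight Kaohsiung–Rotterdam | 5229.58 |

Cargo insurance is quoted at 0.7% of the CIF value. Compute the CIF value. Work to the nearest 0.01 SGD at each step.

Let C be the CIF value. C = FCA price + pre-shipment costs + freight + 0.7% × C
C − 0.7% × C = 173600.41 + 261.84 + 5229.58
0.993 × C = 179091.83
C = 179091.83 / 0.993 = 180354.31
Insurance premium = 0.7% × 180354.31 = 1262.48

CIF value: SGD 180354.31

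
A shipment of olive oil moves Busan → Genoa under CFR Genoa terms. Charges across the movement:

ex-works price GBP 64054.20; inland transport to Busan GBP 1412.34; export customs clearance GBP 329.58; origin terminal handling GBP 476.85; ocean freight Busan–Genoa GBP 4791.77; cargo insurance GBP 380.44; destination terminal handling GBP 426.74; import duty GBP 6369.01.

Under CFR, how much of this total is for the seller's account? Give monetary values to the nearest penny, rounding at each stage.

Seller's account: GBP 71064.74

CFR: the seller pays costs through ocean freight to the destination port, but not insurance.
Seller's account: goods 64054.20 + inland to port 1412.34 + export clearance 329.58 + origin terminal 476.85 + freight 4791.77 = 71064.74
Buyer's account: insurance 380.44 + destination terminal 426.74 + duty 6369.01 = 7176.19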